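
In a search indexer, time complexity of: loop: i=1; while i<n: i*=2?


Reasoning: i doubles each step so iterations are log2(n)
Complexity: O(log n)

O(log n)


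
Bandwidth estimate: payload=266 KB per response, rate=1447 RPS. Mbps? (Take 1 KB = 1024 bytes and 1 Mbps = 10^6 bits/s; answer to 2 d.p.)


Formula: Mbps = payload_bytes * RPS * 8 / 1e6
Payload per request = 266 KB = 266 * 1024 = 272384 bytes
Total bytes/sec = 272384 * 1447 = 394139648
Total bits/sec = 394139648 * 8 = 3153117184
Mbps = 3153117184 / 1e6 = 3153.12

3153.12 Mbps


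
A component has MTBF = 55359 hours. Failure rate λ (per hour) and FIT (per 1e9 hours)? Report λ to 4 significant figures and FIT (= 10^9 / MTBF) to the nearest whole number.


Formula: λ = 1 / MTBF; FIT = λ × 1e9 = 1e9 / MTBF
λ = 1 / 55359 ≈ 1.806e-05 failures/hour
FIT = 1e9 / 55359 ≈ 18064 failures per 1e9 hours (nearest whole number)

λ = 1.806e-05 /h, FIT = 18064


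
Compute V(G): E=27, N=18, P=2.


Formula: V(G) = E - N + 2P
V(G) = 27 - 18 + 2*2
V(G) = 9 + 4
V(G) = 13

13


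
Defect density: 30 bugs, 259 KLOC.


Defect density = defects / KLOC
Defect density = 30 / 259
Defect density = 0.116 defects/KLOC

0.116 defects/KLOC


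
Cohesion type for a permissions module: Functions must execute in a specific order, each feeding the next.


Reasoning: Output of one is input to next
Type: Sequential cohesion

Sequential cohesion


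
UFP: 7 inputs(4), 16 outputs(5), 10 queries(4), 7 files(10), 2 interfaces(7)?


UFP = EI*4 + EO*5 + EQ*4 + ILF*10 + EIF*7
UFP = 7*4 + 16*5 + 10*4 + 7*10 + 2*7
UFP = 28 + 80 + 40 + 70 + 14
UFP = 232

232


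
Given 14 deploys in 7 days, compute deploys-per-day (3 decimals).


Formula: deployments per day = releases / days
= 14 / 7
= 2.0 deploys/day
(equivalently, 14.0 deploys/week)

2.0 deploys/day


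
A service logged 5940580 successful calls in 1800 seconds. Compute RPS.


Formula: throughput = requests / seconds
throughput = 5940580 / 1800
throughput = 3300.32 requests/second

3300.32 requests/second


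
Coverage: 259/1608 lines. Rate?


Coverage = covered / total * 100
Coverage = 259 / 1608 * 100
Coverage = 16.11%

16.11%


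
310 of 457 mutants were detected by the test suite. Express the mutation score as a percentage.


Mutation score = killed / total * 100
Mutation score = 310 / 457 * 100
Mutation score = 67.83%

67.83%


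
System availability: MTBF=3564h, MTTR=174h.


Availability = MTBF / (MTBF + MTTR)
Availability = 3564 / (3564 + 174)
Availability = 3564 / 3738
Availability = 95.3451%

95.3451%


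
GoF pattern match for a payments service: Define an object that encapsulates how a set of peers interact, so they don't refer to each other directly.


This matches the Mediator pattern

Mediator


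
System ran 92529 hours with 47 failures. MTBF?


Formula: MTBF = Total operating time / Number of failures
MTBF = 92529 / 47
MTBF = 1968.7 hours

1968.7 hours


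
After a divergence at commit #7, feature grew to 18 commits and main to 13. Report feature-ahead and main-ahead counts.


Common ancestor: commit #7
feature commits after divergence: 18 - 7 = 11
main commits after divergence: 13 - 7 = 6
feature is 11 commits ahead of main
main is 6 commits ahead of feature

feature ahead: 11, main ahead: 6


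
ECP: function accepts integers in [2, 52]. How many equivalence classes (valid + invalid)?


Valid range: [2, 52]
Class 1: x < 2 — invalid
Class 2: 2 ≤ x ≤ 52 — valid
Class 3: x > 52 — invalid
Total equivalence classes: 3

3 equivalence classes


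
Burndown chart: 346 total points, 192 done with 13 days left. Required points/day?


Formula: Required rate = Remaining points / Days left
Remaining = 346 - 192 = 154 points
Required rate = 154 / 13 = 11.85 points/day

11.85 points/day


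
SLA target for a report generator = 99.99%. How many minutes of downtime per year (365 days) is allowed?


Formula: allowed downtime = period * (100 - SLA) / 100
Period (year (365 days)) = 525600 minutes
Unavailability fraction = (100 - 99.99) / 100
Allowed downtime = 525600 * (100 - 99.99) / 100
Allowed downtime = 52.56 minutes

52.56 minutes


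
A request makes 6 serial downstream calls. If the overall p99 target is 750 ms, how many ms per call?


Formula: per_stage = total_budget / stages
per_stage = 750 / 6
per_stage = 125.0 ms

125.0 ms


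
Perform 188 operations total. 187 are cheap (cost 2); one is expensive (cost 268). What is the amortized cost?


Formula: Amortized cost = Total cost / Operations
Total cost = (187 * 2) + (1 * 268)
Total cost = 374 + 268 = 642
Amortized = 642 / 188 = 3.4149

3.4149


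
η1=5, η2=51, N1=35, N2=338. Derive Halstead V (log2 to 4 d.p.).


Formula: V = N * log2(η), where N = N1 + N2 and η = η1 + η2
η = 5 + 51 = 56
N = 35 + 338 = 373
log2(56) ≈ 5.8074
V = 373 * 5.8074 = 2166.16

2166.16


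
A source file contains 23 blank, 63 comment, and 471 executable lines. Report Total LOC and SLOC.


Total LOC = blank + comment + code
Total LOC = 23 + 63 + 471 = 557
SLOC (source only) = code = 471

Total LOC: 557, SLOC: 471


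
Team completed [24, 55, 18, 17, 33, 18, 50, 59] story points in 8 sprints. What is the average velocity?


Formula: Avg velocity = Total points / Number of sprints
Points: [24, 55, 18, 17, 33, 18, 50, 59]
Sum = 24 + 55 + 18 + 17 + 33 + 18 + 50 + 59 = 274
Avg velocity = 274 / 8 = 34.25 points/sprint

34.25 points/sprint


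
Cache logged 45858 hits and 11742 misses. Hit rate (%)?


Formula: hit rate = hits / (hits + misses) * 100
hit rate = 45858 / (45858 + 11742) * 100
hit rate = 45858 / 57600 * 100
hit rate = 79.61%

79.61%


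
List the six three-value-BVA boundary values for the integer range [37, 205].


Range: [37, 205]
Boundaries: just below min, min, min+1, max-1, max, just above max
Values: [36, 37, 38, 204, 205, 206]

[36, 37, 38, 204, 205, 206]


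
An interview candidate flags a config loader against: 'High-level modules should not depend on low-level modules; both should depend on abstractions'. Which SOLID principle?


This describes the Dependency Inversion Principle (DIP)

Dependency Inversion Principle (DIP)


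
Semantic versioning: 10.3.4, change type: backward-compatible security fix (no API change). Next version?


Current: 10.3.4
Change category: 'backward-compatible security fix (no API change)' → patch bump
SemVer rule: patch bump → increment PATCH (MAJOR and MINOR unchanged)
New: 10.3.5

10.3.5


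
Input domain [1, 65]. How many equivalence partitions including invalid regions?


Valid range: [1, 65]
Class 1: x < 1 — invalid
Class 2: 1 ≤ x ≤ 65 — valid
Class 3: x > 65 — invalid
Total equivalence classes: 3

3 equivalence classes


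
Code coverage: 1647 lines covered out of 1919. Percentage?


Coverage = covered / total * 100
Coverage = 1647 / 1919 * 100
Coverage = 85.83%

85.83%


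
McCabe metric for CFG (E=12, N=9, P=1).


Formula: V(G) = E - N + 2P
V(G) = 12 - 9 + 2*1
V(G) = 3 + 2
V(G) = 5

5


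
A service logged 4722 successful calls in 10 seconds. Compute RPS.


Formula: throughput = requests / seconds
throughput = 4722 / 10
throughput = 472.2 requests/second

472.2 requests/second


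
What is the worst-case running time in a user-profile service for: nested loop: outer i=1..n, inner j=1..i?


Reasoning: triangle: n(n+1)/2 ~ n^2/2
Complexity: O(n^2)

O(n^2)


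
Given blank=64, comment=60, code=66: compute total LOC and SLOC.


Total LOC = blank + comment + code
Total LOC = 64 + 60 + 66 = 190
SLOC (source only) = code = 66

Total LOC: 190, SLOC: 66


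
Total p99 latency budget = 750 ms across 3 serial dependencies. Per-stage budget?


Formula: per_stage = total_budget / stages
per_stage = 750 / 3
per_stage = 250.0 ms

250.0 ms


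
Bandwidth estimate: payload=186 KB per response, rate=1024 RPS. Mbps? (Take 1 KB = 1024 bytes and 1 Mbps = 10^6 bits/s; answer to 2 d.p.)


Formula: Mbps = payload_bytes * RPS * 8 / 1e6
Payload per request = 186 KB = 186 * 1024 = 190464 bytes
Total bytes/sec = 190464 * 1024 = 195035136
Total bits/sec = 195035136 * 8 = 1560281088
Mbps = 1560281088 / 1e6 = 1560.28

1560.28 Mbps


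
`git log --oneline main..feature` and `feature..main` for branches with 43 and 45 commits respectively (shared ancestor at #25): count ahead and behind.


Common ancestor: commit #25
feature commits after divergence: 43 - 25 = 18
main commits after divergence: 45 - 25 = 20
feature is 18 commits ahead of main
main is 20 commits ahead of feature

feature ahead: 18, main ahead: 20


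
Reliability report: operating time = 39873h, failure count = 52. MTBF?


Formula: MTBF = Total operating time / Number of failures
MTBF = 39873 / 52
MTBF = 766.79 hours

766.79 hours


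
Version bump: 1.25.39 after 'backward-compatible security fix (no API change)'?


Current: 1.25.39
Change category: 'backward-compatible security fix (no API change)' → patch bump
SemVer rule: patch bump → increment PATCH (MAJOR and MINOR unchanged)
New: 1.25.40

1.25.40


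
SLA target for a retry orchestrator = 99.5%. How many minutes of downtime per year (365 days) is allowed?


Formula: allowed downtime = period * (100 - SLA) / 100
Period (year (365 days)) = 525600 minutes
Unavailability fraction = (100 - 99.5) / 100
Allowed downtime = 525600 * (100 - 99.5) / 100
Allowed downtime = 2628.0 minutes

2628.0 minutes


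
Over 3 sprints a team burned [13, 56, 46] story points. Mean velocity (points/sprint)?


Formula: Avg velocity = Total points / Number of sprints
Points: [13, 56, 46]
Sum = 13 + 56 + 46 = 115
Avg velocity = 115 / 3 = 38.33 points/sprint

38.33 points/sprint


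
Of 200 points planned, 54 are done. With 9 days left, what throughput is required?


Formula: Required rate = Remaining points / Days left
Remaining = 200 - 54 = 146 points
Required rate = 146 / 9 = 16.22 points/day

16.22 points/day


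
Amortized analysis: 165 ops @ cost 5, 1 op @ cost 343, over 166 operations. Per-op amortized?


Formula: Amortized cost = Total cost / Operations
Total cost = (165 * 5) + (1 * 343)
Total cost = 825 + 343 = 1168
Amortized = 1168 / 166 = 7.0361

7.0361


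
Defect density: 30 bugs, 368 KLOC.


Defect density = defects / KLOC
Defect density = 30 / 368
Defect density = 0.082 defects/KLOC

0.082 defects/KLOC


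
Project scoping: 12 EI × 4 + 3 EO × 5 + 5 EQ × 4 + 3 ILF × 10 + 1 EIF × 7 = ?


UFP = EI*4 + EO*5 + EQ*4 + ILF*10 + EIF*7
UFP = 12*4 + 3*5 + 5*4 + 3*10 + 1*7
UFP = 48 + 15 + 20 + 30 + 7
UFP = 120

120


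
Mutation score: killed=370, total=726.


Mutation score = killed / total * 100
Mutation score = 370 / 726 * 100
Mutation score = 50.96%

50.96%


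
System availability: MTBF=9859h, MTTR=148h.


Availability = MTBF / (MTBF + MTTR)
Availability = 9859 / (9859 + 148)
Availability = 9859 / 10007
Availability = 98.521%

98.521%


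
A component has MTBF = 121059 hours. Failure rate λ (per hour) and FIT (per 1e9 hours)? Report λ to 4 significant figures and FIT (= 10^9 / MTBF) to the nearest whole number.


Formula: λ = 1 / MTBF; FIT = λ × 1e9 = 1e9 / MTBF
λ = 1 / 121059 ≈ 8.260e-06 failures/hour
FIT = 1e9 / 121059 ≈ 8260 failures per 1e9 hours (nearest whole number)

λ = 8.260e-06 /h, FIT = 8260


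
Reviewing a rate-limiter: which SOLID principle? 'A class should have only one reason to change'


This describes the Single Responsibility Principle (SRP)

Single Responsibility Principle (SRP)


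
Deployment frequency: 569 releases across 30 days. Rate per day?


Formula: deployments per day = releases / days
= 569 / 30
= 18.967 deploys/day
(equivalently, 132.77 deploys/week)

18.967 deploys/day


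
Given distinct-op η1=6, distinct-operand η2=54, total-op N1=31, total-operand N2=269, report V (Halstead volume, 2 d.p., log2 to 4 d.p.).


Formula: V = N * log2(η), where N = N1 + N2 and η = η1 + η2
η = 6 + 54 = 60
N = 31 + 269 = 300
log2(60) ≈ 5.9069
V = 300 * 5.9069 = 1772.07

1772.07


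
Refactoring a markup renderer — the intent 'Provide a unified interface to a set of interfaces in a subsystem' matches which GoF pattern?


This matches the Facade pattern

Facade


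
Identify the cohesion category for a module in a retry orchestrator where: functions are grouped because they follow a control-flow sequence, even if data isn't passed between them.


Reasoning: Grouped by order of execution within a routine, not by data flow
Type: Procedural cohesion

Procedural cohesion


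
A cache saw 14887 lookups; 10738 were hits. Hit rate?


Formula: hit rate = hits / (hits + misses) * 100
hit rate = 10738 / (10738 + 4149) * 100
hit rate = 10738 / 14887 * 100
hit rate = 72.13%

72.13%


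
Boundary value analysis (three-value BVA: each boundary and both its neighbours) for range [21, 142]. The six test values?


Range: [21, 142]
Boundaries: just below min, min, min+1, max-1, max, just above max
Values: [20, 21, 22, 141, 142, 143]

[20, 21, 22, 141, 142, 143]


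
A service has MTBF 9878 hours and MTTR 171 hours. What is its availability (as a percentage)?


Availability = MTBF / (MTBF + MTTR)
Availability = 9878 / (9878 + 171)
Availability = 9878 / 10049
Availability = 98.2983%

98.2983%


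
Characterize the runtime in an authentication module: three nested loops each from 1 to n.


Reasoning: three levels of nesting over n
Complexity: O(n^3)

O(n^3)


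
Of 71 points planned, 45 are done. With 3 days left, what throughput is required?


Formula: Required rate = Remaining points / Days left
Remaining = 71 - 45 = 26 points
Required rate = 26 / 3 = 8.67 points/day

8.67 points/day


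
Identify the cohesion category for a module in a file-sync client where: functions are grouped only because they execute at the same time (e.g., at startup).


Reasoning: Related by timing only
Type: Temporal cohesion

Temporal cohesion


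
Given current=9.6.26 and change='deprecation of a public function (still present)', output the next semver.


Current: 9.6.26
Change category: 'deprecation of a public function (still present)' → minor bump
SemVer rule: minor bump → increment MINOR, reset PATCH to 0 (MAJOR unchanged)
New: 9.7.0

9.7.0


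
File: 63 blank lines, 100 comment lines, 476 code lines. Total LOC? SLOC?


Total LOC = blank + comment + code
Total LOC = 63 + 100 + 476 = 639
SLOC (source only) = code = 476

Total LOC: 639, SLOC: 476


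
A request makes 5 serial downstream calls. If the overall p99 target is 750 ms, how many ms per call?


Formula: per_stage = total_budget / stages
per_stage = 750 / 5
per_stage = 150.0 ms

150.0 ms


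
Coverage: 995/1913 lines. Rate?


Coverage = covered / total * 100
Coverage = 995 / 1913 * 100
Coverage = 52.01%

52.01%


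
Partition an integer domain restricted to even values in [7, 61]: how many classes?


Constraint: even integers in [7, 61]
Class 1: x < 7 — out-of-range invalid
Class 2: x in [7,61] but odd — wrong type invalid
Class 3: x in [7,61] and even — valid
Class 4: x > 61 — out-of-range invalid
Total equivalence classes: 4

4 equivalence classes


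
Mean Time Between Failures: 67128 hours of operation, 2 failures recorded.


Formula: MTBF = Total operating time / Number of failures
MTBF = 67128 / 2
MTBF = 33564.0 hours

33564.0 hours


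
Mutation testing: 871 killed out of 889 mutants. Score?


Mutation score = killed / total * 100
Mutation score = 871 / 889 * 100
Mutation score = 97.98%

97.98%


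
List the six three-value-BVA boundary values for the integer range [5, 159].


Range: [5, 159]
Boundaries: just below min, min, min+1, max-1, max, just above max
Values: [4, 5, 6, 158, 159, 160]

[4, 5, 6, 158, 159, 160]


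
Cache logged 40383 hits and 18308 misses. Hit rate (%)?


Formula: hit rate = hits / (hits + misses) * 100
hit rate = 40383 / (40383 + 18308) * 100
hit rate = 40383 / 58691 * 100
hit rate = 68.81%

68.81%


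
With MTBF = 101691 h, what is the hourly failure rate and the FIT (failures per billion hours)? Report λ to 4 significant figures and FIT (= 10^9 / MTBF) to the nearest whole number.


Formula: λ = 1 / MTBF; FIT = λ × 1e9 = 1e9 / MTBF
λ = 1 / 101691 ≈ 9.834e-06 failures/hour
FIT = 1e9 / 101691 ≈ 9834 failures per 1e9 hours (nearest whole number)

λ = 9.834e-06 /h, FIT = 9834


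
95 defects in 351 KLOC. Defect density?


Defect density = defects / KLOC
Defect density = 95 / 351
Defect density = 0.271 defects/KLOC

0.271 defects/KLOC


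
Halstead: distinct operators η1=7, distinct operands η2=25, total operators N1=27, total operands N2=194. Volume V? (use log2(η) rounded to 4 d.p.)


Formula: V = N * log2(η), where N = N1 + N2 and η = η1 + η2
η = 7 + 25 = 32
N = 27 + 194 = 221
log2(32) ≈ 5.0000
V = 221 * 5.0000 = 1105.00

1105.00


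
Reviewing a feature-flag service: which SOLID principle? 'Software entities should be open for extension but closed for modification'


This describes the Open/Closed Principle (OCP)

Open/Closed Principle (OCP)


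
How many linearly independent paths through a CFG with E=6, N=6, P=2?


Formula: V(G) = E - N + 2P
V(G) = 6 - 6 + 2*2
V(G) = 0 + 4
V(G) = 4

4


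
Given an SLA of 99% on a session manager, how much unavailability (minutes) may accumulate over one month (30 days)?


Formula: allowed downtime = period * (100 - SLA) / 100
Period (month (30 days)) = 43200 minutes
Unavailability fraction = (100 - 99.0) / 100
Allowed downtime = 43200 * (100 - 99.0) / 100
Allowed downtime = 432.0 minutes

432.0 minutes


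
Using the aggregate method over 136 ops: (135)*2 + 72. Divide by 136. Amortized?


Formula: Amortized cost = Total cost / Operations
Total cost = (135 * 2) + (1 * 72)
Total cost = 270 + 72 = 342
Amortized = 342 / 136 = 2.5147

2.5147


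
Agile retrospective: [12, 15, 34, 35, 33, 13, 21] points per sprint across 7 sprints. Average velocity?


Formula: Avg velocity = Total points / Number of sprints
Points: [12, 15, 34, 35, 33, 13, 21]
Sum = 12 + 15 + 34 + 35 + 33 + 13 + 21 = 163
Avg velocity = 163 / 7 = 23.29 points/sprint

23.29 points/sprint


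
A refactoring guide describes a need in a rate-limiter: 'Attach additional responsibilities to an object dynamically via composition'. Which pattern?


This matches the Decorator pattern

Decorator


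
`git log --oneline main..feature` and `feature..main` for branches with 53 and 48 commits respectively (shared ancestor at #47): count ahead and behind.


Common ancestor: commit #47
feature commits after divergence: 53 - 47 = 6
main commits after divergence: 48 - 47 = 1
feature is 6 commits ahead of main
main is 1 commits ahead of feature

feature ahead: 6, main ahead: 1


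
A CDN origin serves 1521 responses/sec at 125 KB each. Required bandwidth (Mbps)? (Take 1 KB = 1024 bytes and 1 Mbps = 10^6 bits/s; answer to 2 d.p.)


Formula: Mbps = payload_bytes * RPS * 8 / 1e6
Payload per request = 125 KB = 125 * 1024 = 128000 bytes
Total bytes/sec = 128000 * 1521 = 194688000
Total bits/sec = 194688000 * 8 = 1557504000
Mbps = 1557504000 / 1e6 = 1557.5

1557.5 Mbps


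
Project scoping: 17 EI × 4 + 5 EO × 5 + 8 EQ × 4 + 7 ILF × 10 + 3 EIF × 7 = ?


UFP = EI*4 + EO*5 + EQ*4 + ILF*10 + EIF*7
UFP = 17*4 + 5*5 + 8*4 + 7*10 + 3*7
UFP = 68 + 25 + 32 + 70 + 21
UFP = 216

216


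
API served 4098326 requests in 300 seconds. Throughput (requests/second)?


Formula: throughput = requests / seconds
throughput = 4098326 / 300
throughput = 13661.09 requests/second

13661.09 requests/second


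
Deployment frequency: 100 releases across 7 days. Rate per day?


Formula: deployments per day = releases / days
= 100 / 7
= 14.286 deploys/day
(equivalently, 100.0 deploys/week)

14.286 deploys/day


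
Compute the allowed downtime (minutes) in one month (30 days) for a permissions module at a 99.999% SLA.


Formula: allowed downtime = period * (100 - SLA) / 100
Period (month (30 days)) = 43200 minutes
Unavailability fraction = (100 - 99.999) / 100
Allowed downtime = 43200 * (100 - 99.999) / 100
Allowed downtime = 0.432 minutes

0.432 minutes


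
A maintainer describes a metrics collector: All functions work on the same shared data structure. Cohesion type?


Reasoning: Functions share data
Type: Communicational cohesion

Communicational cohesion


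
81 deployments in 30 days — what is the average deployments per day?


Formula: deployments per day = releases / days
= 81 / 30
= 2.7 deploys/day
(equivalently, 18.9 deploys/week)

2.7 deploys/day


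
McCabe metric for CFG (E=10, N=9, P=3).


Formula: V(G) = E - N + 2P
V(G) = 10 - 9 + 2*3
V(G) = 1 + 6
V(G) = 7

7


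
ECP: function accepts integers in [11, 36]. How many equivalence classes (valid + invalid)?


Valid range: [11, 36]
Class 1: x < 11 — invalid
Class 2: 11 ≤ x ≤ 36 — valid
Class 3: x > 36 — invalid
Total equivalence classes: 3

3 equivalence classes


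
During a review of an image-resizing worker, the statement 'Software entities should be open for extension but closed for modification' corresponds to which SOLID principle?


This describes the Open/Closed Principle (OCP)

Open/Closed Principle (OCP)


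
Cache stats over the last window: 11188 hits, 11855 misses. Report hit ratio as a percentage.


Formula: hit rate = hits / (hits + misses) * 100
hit rate = 11188 / (11188 + 11855) * 100
hit rate = 11188 / 23043 * 100
hit rate = 48.55%

48.55%


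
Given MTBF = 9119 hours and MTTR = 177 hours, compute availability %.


Availability = MTBF / (MTBF + MTTR)
Availability = 9119 / (9119 + 177)
Availability = 9119 / 9296
Availability = 98.096%

98.096%


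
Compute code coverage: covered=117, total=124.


Coverage = covered / total * 100
Coverage = 117 / 124 * 100
Coverage = 94.35%

94.35%


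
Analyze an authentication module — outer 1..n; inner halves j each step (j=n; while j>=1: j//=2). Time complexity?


Reasoning: n times log n
Complexity: O(n log n)

O(n log n)


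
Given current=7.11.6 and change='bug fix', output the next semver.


Current: 7.11.6
Change category: 'bug fix' → patch bump
SemVer rule: patch bump → increment PATCH (MAJOR and MINOR unchanged)
New: 7.11.7

7.11.7


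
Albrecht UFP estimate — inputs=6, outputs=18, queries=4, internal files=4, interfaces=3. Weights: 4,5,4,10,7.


UFP = EI*4 + EO*5 + EQ*4 + ILF*10 + EIF*7
UFP = 6*4 + 18*5 + 4*4 + 4*10 + 3*7
UFP = 24 + 90 + 16 + 40 + 21
UFP = 191

191


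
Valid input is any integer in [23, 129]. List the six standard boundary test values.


Range: [23, 129]
Boundaries: just below min, min, min+1, max-1, max, just above max
Values: [22, 23, 24, 128, 129, 130]

[22, 23, 24, 128, 129, 130]


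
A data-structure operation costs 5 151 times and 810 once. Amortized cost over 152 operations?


Formula: Amortized cost = Total cost / Operations
Total cost = (151 * 5) + (1 * 810)
Total cost = 755 + 810 = 1565
Amortized = 1565 / 152 = 10.2961

10.2961


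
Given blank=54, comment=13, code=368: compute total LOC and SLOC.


Total LOC = blank + comment + code
Total LOC = 54 + 13 + 368 = 435
SLOC (source only) = code = 368

Total LOC: 435, SLOC: 368


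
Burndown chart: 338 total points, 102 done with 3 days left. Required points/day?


Formula: Required rate = Remaining points / Days left
Remaining = 338 - 102 = 236 points
Required rate = 236 / 3 = 78.67 points/day

78.67 points/day


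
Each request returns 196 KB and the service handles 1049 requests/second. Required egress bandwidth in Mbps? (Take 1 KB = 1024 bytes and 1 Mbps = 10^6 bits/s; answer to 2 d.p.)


Formula: Mbps = payload_bytes * RPS * 8 / 1e6
Payload per request = 196 KB = 196 * 1024 = 200704 bytes
Total bytes/sec = 200704 * 1049 = 210538496
Total bits/sec = 210538496 * 8 = 1684307968
Mbps = 1684307968 / 1e6 = 1684.31

1684.31 Mbps


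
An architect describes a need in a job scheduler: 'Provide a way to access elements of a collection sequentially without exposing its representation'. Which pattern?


This matches the Iterator pattern

Iterator


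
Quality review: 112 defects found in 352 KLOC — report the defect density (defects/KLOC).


Defect density = defects / KLOC
Defect density = 112 / 352
Defect density = 0.318 defects/KLOC

0.318 defects/KLOC


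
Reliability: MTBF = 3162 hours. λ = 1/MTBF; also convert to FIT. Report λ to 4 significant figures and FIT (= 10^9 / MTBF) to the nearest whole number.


Formula: λ = 1 / MTBF; FIT = λ × 1e9 = 1e9 / MTBF
λ = 1 / 3162 ≈ 3.163e-04 failures/hour
FIT = 1e9 / 3162 ≈ 316256 failures per 1e9 hours (nearest whole number)

λ = 3.163e-04 /h, FIT = 316256


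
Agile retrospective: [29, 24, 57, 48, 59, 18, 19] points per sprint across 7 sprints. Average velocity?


Formula: Avg velocity = Total points / Number of sprints
Points: [29, 24, 57, 48, 59, 18, 19]
Sum = 29 + 24 + 57 + 48 + 59 + 18 + 19 = 254
Avg velocity = 254 / 7 = 36.29 points/sprint

36.29 points/sprint


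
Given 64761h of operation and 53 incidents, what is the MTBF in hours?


Formula: MTBF = Total operating time / Number of failures
MTBF = 64761 / 53
MTBF = 1221.91 hours

1221.91 hours


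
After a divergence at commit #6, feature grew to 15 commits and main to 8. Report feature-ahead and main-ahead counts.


Common ancestor: commit #6
feature commits after divergence: 15 - 6 = 9
main commits after divergence: 8 - 6 = 2
feature is 9 commits ahead of main
main is 2 commits ahead of feature

feature ahead: 9, main ahead: 2


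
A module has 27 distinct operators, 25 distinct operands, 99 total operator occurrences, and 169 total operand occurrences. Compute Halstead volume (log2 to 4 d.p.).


Formula: V = N * log2(η), where N = N1 + N2 and η = η1 + η2
η = 27 + 25 = 52
N = 99 + 169 = 268
log2(52) ≈ 5.7004
V = 268 * 5.7004 = 1527.71

1527.71


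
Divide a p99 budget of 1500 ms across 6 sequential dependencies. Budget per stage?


Formula: per_stage = total_budget / stages
per_stage = 1500 / 6
per_stage = 250.0 ms

250.0 ms


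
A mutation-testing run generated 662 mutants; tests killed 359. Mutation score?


Mutation score = killed / total * 100
Mutation score = 359 / 662 * 100
Mutation score = 54.23%

54.23%


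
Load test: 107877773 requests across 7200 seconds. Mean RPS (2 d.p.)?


Formula: throughput = requests / seconds
throughput = 107877773 / 7200
throughput = 14983.02 requests/second

14983.02 requests/second


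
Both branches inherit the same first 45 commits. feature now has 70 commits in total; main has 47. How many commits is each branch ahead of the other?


Common ancestor: commit #45
feature commits after divergence: 70 - 45 = 25
main commits after divergence: 47 - 45 = 2
feature is 25 commits ahead of main
main is 2 commits ahead of feature

feature ahead: 25, main ahead: 2


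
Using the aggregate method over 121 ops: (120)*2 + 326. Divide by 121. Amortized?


Formula: Amortized cost = Total cost / Operations
Total cost = (120 * 2) + (1 * 326)
Total cost = 240 + 326 = 566
Amortized = 566 / 121 = 4.6777

4.6777


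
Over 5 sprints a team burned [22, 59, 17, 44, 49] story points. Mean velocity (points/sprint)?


Formula: Avg velocity = Total points / Number of sprints
Points: [22, 59, 17, 44, 49]
Sum = 22 + 59 + 17 + 44 + 49 = 191
Avg velocity = 191 / 5 = 38.2 points/sprint

38.2 points/sprint


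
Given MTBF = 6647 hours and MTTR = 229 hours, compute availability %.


Availability = MTBF / (MTBF + MTTR)
Availability = 6647 / (6647 + 229)
Availability = 6647 / 6876
Availability = 96.6696%

96.6696%


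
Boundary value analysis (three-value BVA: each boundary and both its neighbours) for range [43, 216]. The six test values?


Range: [43, 216]
Boundaries: just below min, min, min+1, max-1, max, just above max
Values: [42, 43, 44, 215, 216, 217]

[42, 43, 44, 215, 216, 217]


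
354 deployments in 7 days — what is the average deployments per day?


Formula: deployments per day = releases / days
= 354 / 7
= 50.571 deploys/day
(equivalently, 354.0 deploys/week)

50.571 deploys/day


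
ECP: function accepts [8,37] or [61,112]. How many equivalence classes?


Valid ranges: [8,37] and [61,112]
Class 1: x < 8 — invalid
Class 2: 8 ≤ x ≤ 37 — valid
Class 3: 37 < x < 61 — invalid (gap between ranges)
Class 4: 61 ≤ x ≤ 112 — valid
Class 5: x > 112 — invalid
Total equivalence classes: 5

5 equivalence classes


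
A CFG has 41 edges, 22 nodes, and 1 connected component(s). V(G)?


Formula: V(G) = E - N + 2P
V(G) = 41 - 22 + 2*1
V(G) = 19 + 2
V(G) = 21

21


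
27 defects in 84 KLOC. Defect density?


Defect density = defects / KLOC
Defect density = 27 / 84
Defect density = 0.321 defects/KLOC

0.321 defects/KLOC


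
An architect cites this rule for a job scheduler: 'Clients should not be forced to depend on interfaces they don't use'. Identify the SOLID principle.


This describes the Interface Segregation Principle (ISP)

Interface Segregation Principle (ISP)


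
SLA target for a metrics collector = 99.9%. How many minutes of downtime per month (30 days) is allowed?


Formula: allowed downtime = period * (100 - SLA) / 100
Period (month (30 days)) = 43200 minutes
Unavailability fraction = (100 - 99.9) / 100
Allowed downtime = 43200 * (100 - 99.9) / 100
Allowed downtime = 43.2 minutes

43.2 minutes


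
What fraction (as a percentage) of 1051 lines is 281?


Coverage = covered / total * 100
Coverage = 281 / 1051 * 100
Coverage = 26.74%

26.74%


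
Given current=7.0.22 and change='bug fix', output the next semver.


Current: 7.0.22
Change category: 'bug fix' → patch bump
SemVer rule: patch bump → increment PATCH (MAJOR and MINOR unchanged)
New: 7.0.23

7.0.23


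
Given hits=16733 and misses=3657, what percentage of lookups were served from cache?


Formula: hit rate = hits / (hits + misses) * 100
hit rate = 16733 / (16733 + 3657) * 100
hit rate = 16733 / 20390 * 100
hit rate = 82.06%

82.06%


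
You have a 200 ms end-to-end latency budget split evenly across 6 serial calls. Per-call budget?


Formula: per_stage = total_budget / stages
per_stage = 200 / 6
per_stage = 33.33 ms

33.33 ms


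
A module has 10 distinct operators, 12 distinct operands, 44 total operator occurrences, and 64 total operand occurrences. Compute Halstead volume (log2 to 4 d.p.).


Formula: V = N * log2(η), where N = N1 + N2 and η = η1 + η2
η = 10 + 12 = 22
N = 44 + 64 = 108
log2(22) ≈ 4.4594
V = 108 * 4.4594 = 481.62

481.62


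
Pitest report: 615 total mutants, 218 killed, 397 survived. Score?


Mutation score = killed / total * 100
Mutation score = 218 / 615 * 100
Mutation score = 35.45%

35.45%


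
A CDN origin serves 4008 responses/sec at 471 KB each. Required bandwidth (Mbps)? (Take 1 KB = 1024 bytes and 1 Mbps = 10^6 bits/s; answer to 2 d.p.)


Formula: Mbps = payload_bytes * RPS * 8 / 1e6
Payload per request = 471 KB = 471 * 1024 = 482304 bytes
Total bytes/sec = 482304 * 4008 = 1933074432
Total bits/sec = 1933074432 * 8 = 15464595456
Mbps = 15464595456 / 1e6 = 15464.6

15464.6 Mbps


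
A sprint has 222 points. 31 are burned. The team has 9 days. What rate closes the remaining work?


Formula: Required rate = Remaining points / Days left
Remaining = 222 - 31 = 191 points
Required rate = 191 / 9 = 21.22 points/day

21.22 points/day


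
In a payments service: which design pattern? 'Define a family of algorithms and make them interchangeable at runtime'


This matches the Strategy pattern

Strategy


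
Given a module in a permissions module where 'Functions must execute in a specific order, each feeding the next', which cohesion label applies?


Reasoning: Output of one is input to next
Type: Sequential cohesion

Sequential cohesion


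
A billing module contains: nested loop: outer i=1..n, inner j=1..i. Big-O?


Reasoning: triangle: n(n+1)/2 ~ n^2/2
Complexity: O(n^2)

O(n^2)


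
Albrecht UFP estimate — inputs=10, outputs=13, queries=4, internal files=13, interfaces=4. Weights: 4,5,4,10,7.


UFP = EI*4 + EO*5 + EQ*4 + ILF*10 + EIF*7
UFP = 10*4 + 13*5 + 4*4 + 13*10 + 4*7
UFP = 40 + 65 + 16 + 130 + 28
UFP = 279

279


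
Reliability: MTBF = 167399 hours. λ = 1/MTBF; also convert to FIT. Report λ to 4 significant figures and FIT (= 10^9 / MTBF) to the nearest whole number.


Formula: λ = 1 / MTBF; FIT = λ × 1e9 = 1e9 / MTBF
λ = 1 / 167399 ≈ 5.974e-06 failures/hour
FIT = 1e9 / 167399 ≈ 5974 failures per 1e9 hours (nearest whole number)

λ = 5.974e-06 /h, FIT = 5974


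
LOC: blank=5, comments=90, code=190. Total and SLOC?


Total LOC = blank + comment + code
Total LOC = 5 + 90 + 190 = 285
SLOC (source only) = code = 190

Total LOC: 285, SLOC: 190


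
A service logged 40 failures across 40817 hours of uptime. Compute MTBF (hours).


Formula: MTBF = Total operating time / Number of failures
MTBF = 40817 / 40
MTBF = 1020.43 hours

1020.43 hours


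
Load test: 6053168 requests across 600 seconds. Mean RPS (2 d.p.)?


Formula: throughput = requests / seconds
throughput = 6053168 / 600
throughput = 10088.61 requests/second

10088.61 requests/second


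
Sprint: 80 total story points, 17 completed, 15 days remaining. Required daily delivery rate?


Formula: Required rate = Remaining points / Days left
Remaining = 80 - 17 = 63 points
Required rate = 63 / 15 = 4.2 points/day

4.2 points/day


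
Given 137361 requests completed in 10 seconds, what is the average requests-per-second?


Formula: throughput = requests / seconds
throughput = 137361 / 10
throughput = 13736.1 requests/second

13736.1 requests/second


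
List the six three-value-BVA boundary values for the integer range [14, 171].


Range: [14, 171]
Boundaries: just below min, min, min+1, max-1, max, just above max
Values: [13, 14, 15, 170, 171, 172]

[13, 14, 15, 170, 171, 172]


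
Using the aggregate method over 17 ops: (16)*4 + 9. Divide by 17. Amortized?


Formula: Amortized cost = Total cost / Operations
Total cost = (16 * 4) + (1 * 9)
Total cost = 64 + 9 = 73
Amortized = 73 / 17 = 4.2941

4.2941


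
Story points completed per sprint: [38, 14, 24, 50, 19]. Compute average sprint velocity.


Formula: Avg velocity = Total points / Number of sprints
Points: [38, 14, 24, 50, 19]
Sum = 38 + 14 + 24 + 50 + 19 = 145
Avg velocity = 145 / 5 = 29.0 points/sprint

29.0 points/sprint


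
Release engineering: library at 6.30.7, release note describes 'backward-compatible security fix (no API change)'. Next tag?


Current: 6.30.7
Change category: 'backward-compatible security fix (no API change)' → patch bump
SemVer rule: patch bump → increment PATCH (MAJOR and MINOR unchanged)
New: 6.30.8

6.30.8


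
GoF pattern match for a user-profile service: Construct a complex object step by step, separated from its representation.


This matches the Builder pattern

Builder


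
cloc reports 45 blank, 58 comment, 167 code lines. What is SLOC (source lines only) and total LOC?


Total LOC = blank + comment + code
Total LOC = 45 + 58 + 167 = 270
SLOC (source only) = code = 167

Total LOC: 270, SLOC: 167


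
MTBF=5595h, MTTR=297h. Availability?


Availability = MTBF / (MTBF + MTTR)
Availability = 5595 / (5595 + 297)
Availability = 5595 / 5892
Availability = 94.9593%

94.9593%


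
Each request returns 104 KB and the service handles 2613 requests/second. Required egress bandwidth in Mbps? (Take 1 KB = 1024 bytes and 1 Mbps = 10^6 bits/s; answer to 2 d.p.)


Formula: Mbps = payload_bytes * RPS * 8 / 1e6
Payload per request = 104 KB = 104 * 1024 = 106496 bytes
Total bytes/sec = 106496 * 2613 = 278274048
Total bits/sec = 278274048 * 8 = 2226192384
Mbps = 2226192384 / 1e6 = 2226.19

2226.19 Mbps


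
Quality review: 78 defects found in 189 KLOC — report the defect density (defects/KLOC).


Defect density = defects / KLOC
Defect density = 78 / 189
Defect density = 0.413 defects/KLOC

0.413 defects/KLOC


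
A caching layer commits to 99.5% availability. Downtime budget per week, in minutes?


Formula: allowed downtime = period * (100 - SLA) / 100
Period (week) = 10080 minutes
Unavailability fraction = (100 - 99.5) / 100
Allowed downtime = 10080 * (100 - 99.5) / 100
Allowed downtime = 50.4 minutes

50.4 minutes


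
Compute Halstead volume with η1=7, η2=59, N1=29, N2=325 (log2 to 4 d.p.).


Formula: V = N * log2(η), where N = N1 + N2 and η = η1 + η2
η = 7 + 59 = 66
N = 29 + 325 = 354
log2(66) ≈ 6.0444
V = 354 * 6.0444 = 2139.72

2139.72


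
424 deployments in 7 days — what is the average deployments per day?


Formula: deployments per day = releases / days
= 424 / 7
= 60.571 deploys/day
(equivalently, 424.0 deploys/week)

60.571 deploys/day


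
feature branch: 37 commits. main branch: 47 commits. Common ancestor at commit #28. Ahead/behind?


Common ancestor: commit #28
feature commits after divergence: 37 - 28 = 9
main commits after divergence: 47 - 28 = 19
feature is 9 commits ahead of main
main is 19 commits ahead of feature

feature ahead: 9, main ahead: 19


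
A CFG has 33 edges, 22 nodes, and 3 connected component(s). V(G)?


Formula: V(G) = E - N + 2P
V(G) = 33 - 22 + 2*3
V(G) = 11 + 6
V(G) = 17

17


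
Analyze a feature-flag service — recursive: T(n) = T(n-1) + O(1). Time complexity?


Reasoning: linear recursion with constant work per frame
Complexity: O(n)

O(n)


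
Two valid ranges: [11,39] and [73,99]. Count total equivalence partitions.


Valid ranges: [11,39] and [73,99]
Class 1: x < 11 — invalid
Class 2: 11 ≤ x ≤ 39 — valid
Class 3: 39 < x < 73 — invalid (gap between ranges)
Class 4: 73 ≤ x ≤ 99 — valid
Class 5: x > 99 — invalid
Total equivalence classes: 5

5 equivalence classes


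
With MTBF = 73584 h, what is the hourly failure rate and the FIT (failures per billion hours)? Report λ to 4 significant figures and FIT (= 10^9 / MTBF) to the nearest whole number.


Formula: λ = 1 / MTBF; FIT = λ × 1e9 = 1e9 / MTBF
λ = 1 / 73584 ≈ 1.359e-05 failures/hour
FIT = 1e9 / 73584 ≈ 13590 failures per 1e9 hours (nearest whole number)

λ = 1.359e-05 /h, FIT = 13590


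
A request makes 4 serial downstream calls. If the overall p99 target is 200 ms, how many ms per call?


Formula: per_stage = total_budget / stages
per_stage = 200 / 4
per_stage = 50.0 ms

50.0 ms


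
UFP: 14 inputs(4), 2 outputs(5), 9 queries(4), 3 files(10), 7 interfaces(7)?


UFP = EI*4 + EO*5 + EQ*4 + ILF*10 + EIF*7
UFP = 14*4 + 2*5 + 9*4 + 3*10 + 7*7
UFP = 56 + 10 + 36 + 30 + 49
UFP = 181

181


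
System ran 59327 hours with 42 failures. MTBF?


Formula: MTBF = Total operating time / Number of failures
MTBF = 59327 / 42
MTBF = 1412.55 hours

1412.55 hours


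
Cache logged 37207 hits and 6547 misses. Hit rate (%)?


Formula: hit rate = hits / (hits + misses) * 100
hit rate = 37207 / (37207 + 6547) * 100
hit rate = 37207 / 43754 * 100
hit rate = 85.04%

85.04%


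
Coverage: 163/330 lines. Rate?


Coverage = covered / total * 100
Coverage = 163 / 330 * 100
Coverage = 49.39%

49.39%


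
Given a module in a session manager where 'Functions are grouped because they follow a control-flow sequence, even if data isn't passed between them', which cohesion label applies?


Reasoning: Grouped by order of execution within a routine, not by data flow
Type: Procedural cohesion

Procedural cohesion


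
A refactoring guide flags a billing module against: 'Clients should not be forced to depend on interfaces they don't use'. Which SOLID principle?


This describes the Interface Segregation Principle (ISP)

Interface Segregation Principle (ISP)
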